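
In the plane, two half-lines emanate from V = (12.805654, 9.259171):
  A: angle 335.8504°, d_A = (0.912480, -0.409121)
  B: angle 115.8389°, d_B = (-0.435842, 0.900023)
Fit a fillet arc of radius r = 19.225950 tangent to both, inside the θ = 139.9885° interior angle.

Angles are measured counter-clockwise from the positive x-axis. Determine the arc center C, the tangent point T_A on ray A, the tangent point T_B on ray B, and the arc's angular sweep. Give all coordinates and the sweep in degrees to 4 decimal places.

center=(27.0586,23.9387) T_A=(19.1929,6.3954) T_B=(9.7548,15.5592) sweep=40.0115

bisector direction at 45.8446° = (0.696606,0.717454)
center distance |VC| = r/sin(θ/2) = 19.225950/sin(69.9942°) = 20.460576
C = V + |VC|·bis = (27.0586,23.9387)
T_A = V + ((C−V)·d_A)·d_A = V + 6.9999·d_A = (19.1929,6.3954)
T_B = V + ((C−V)·d_B)·d_B = V + 6.9999·d_B = (9.7548,15.5592)
sweep = 180° − θ = 40.0115°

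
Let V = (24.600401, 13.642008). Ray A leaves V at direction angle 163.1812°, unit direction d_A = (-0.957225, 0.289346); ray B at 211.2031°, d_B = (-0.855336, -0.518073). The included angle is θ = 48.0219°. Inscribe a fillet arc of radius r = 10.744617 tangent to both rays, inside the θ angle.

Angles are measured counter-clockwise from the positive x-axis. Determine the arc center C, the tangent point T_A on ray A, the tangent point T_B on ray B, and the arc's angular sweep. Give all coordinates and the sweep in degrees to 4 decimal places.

center=(-1.5971,10.3361) T_A=(1.5118,20.6211) T_B=(3.9694,1.1459) sweep=131.9781

bisector direction at 187.1921° = (-0.992132,-0.125197)
center distance |VC| = r/sin(θ/2) = 10.744617/sin(24.0110°) = 26.405310
C = V + |VC|·bis = (-1.5971,10.3361)
T_A = V + ((C−V)·d_A)·d_A = V + 24.1204·d_A = (1.5118,20.6211)
T_B = V + ((C−V)·d_B)·d_B = V + 24.1204·d_B = (3.9694,1.1459)
sweep = 180° − θ = 131.9781°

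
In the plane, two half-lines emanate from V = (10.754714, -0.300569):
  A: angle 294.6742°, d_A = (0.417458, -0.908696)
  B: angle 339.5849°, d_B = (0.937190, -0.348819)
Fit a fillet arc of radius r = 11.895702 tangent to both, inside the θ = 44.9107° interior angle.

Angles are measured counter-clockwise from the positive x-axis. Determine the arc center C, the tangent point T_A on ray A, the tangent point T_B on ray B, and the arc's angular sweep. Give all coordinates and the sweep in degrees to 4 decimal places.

bisector direction at 317.1295° = (0.732894,-0.680343)
center distance |VC| = r/sin(θ/2) = 11.895702/sin(22.4553°) = 31.143569
C = V + |VC|·bis = (33.5796,-21.4889)
T_A = V + ((C−V)·d_A)·d_A = V + 28.7822·d_A = (22.7701,-26.4548)
T_B = V + ((C−V)·d_B)·d_B = V + 28.7822·d_B = (37.7291,-10.3403)
sweep = 180° − θ = 135.0893°

center=(33.5796,-21.4889) T_A=(22.7701,-26.4548) T_B=(37.7291,-10.3403) sweep=135.0893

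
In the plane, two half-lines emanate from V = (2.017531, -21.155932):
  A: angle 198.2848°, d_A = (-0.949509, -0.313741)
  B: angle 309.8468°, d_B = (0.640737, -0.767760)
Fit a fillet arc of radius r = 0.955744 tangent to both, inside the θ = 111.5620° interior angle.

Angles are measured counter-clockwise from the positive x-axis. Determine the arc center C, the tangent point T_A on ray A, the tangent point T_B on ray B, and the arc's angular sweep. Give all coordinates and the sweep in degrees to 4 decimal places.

center=(1.7002,-22.2673) T_A=(1.4004,-21.3599) T_B=(2.4340,-21.6550) sweep=68.4380

bisector direction at 254.0658° = (-0.274533,-0.961578)
center distance |VC| = r/sin(θ/2) = 0.955744/sin(55.7810°) = 1.155824
C = V + |VC|·bis = (1.7002,-22.2673)
T_A = V + ((C−V)·d_A)·d_A = V + 0.6500·d_A = (1.4004,-21.3599)
T_B = V + ((C−V)·d_B)·d_B = V + 0.6500·d_B = (2.4340,-21.6550)
sweep = 180° − θ = 68.4380°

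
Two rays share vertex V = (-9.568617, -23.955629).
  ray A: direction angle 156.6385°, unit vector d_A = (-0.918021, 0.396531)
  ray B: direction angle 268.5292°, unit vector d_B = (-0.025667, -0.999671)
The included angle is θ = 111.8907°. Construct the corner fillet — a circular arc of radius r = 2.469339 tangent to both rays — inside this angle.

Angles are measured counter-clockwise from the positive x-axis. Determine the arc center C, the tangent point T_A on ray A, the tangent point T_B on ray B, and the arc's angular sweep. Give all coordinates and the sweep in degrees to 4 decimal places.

center=(-12.0800,-25.5607) T_A=(-11.1008,-23.2938) T_B=(-9.6115,-25.6241) sweep=68.1093

bisector direction at 212.5838° = (-0.842604,-0.538533)
center distance |VC| = r/sin(θ/2) = 2.469339/sin(55.9453°) = 2.980480
C = V + |VC|·bis = (-12.0800,-25.5607)
T_A = V + ((C−V)·d_A)·d_A = V + 1.6690·d_A = (-11.1008,-23.2938)
T_B = V + ((C−V)·d_B)·d_B = V + 1.6690·d_B = (-9.6115,-25.6241)
sweep = 180° − θ = 68.1093°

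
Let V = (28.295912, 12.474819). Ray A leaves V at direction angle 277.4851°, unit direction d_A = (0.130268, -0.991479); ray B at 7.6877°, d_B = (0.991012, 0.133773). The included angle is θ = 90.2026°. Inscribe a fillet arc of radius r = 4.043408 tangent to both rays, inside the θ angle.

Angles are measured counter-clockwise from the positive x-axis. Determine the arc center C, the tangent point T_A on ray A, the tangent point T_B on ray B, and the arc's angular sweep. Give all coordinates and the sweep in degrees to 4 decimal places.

center=(32.8297,9.0067) T_A=(28.8208,8.4800) T_B=(32.2888,13.0138) sweep=89.7974

bisector direction at 322.5864° = (0.794270,-0.607564)
center distance |VC| = r/sin(θ/2) = 4.043408/sin(45.1013°) = 5.708159
C = V + |VC|·bis = (32.8297,9.0067)
T_A = V + ((C−V)·d_A)·d_A = V + 4.0291·d_A = (28.8208,8.4800)
T_B = V + ((C−V)·d_B)·d_B = V + 4.0291·d_B = (32.2888,13.0138)
sweep = 180° − θ = 89.7974°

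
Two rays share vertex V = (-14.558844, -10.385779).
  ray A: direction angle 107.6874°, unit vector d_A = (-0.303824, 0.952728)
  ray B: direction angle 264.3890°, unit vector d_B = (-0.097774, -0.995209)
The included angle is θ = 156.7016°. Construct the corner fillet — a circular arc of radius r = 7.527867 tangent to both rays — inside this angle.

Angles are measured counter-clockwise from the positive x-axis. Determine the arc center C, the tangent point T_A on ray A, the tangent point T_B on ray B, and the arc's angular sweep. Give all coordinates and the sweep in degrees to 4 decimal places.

center=(-22.2024,-11.1943) T_A=(-15.0304,-8.9072) T_B=(-14.7106,-11.9303) sweep=23.2984

bisector direction at 186.0382° = (-0.994452,-0.105192)
center distance |VC| = r/sin(θ/2) = 7.527867/sin(78.3508°) = 7.686185
C = V + |VC|·bis = (-22.2024,-11.1943)
T_A = V + ((C−V)·d_A)·d_A = V + 1.5520·d_A = (-15.0304,-8.9072)
T_B = V + ((C−V)·d_B)·d_B = V + 1.5520·d_B = (-14.7106,-11.9303)
sweep = 180° − θ = 23.2984°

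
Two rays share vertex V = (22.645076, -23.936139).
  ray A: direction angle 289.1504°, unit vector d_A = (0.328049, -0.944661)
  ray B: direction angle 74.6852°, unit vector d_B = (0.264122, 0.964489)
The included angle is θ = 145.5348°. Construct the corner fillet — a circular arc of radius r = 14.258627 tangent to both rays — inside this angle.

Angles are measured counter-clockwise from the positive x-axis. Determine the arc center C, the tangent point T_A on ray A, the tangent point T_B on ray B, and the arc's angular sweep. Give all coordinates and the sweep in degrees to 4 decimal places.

center=(37.5655,-23.4365) T_A=(24.0959,-28.1141) T_B=(23.8132,-19.6705) sweep=34.4652

bisector direction at 1.9178° = (0.999440,0.033466)
center distance |VC| = r/sin(θ/2) = 14.258627/sin(72.7674°) = 14.928781
C = V + |VC|·bis = (37.5655,-23.4365)
T_A = V + ((C−V)·d_A)·d_A = V + 4.4227·d_A = (24.0959,-28.1141)
T_B = V + ((C−V)·d_B)·d_B = V + 4.4227·d_B = (23.8132,-19.6705)
sweep = 180° − θ = 34.4652°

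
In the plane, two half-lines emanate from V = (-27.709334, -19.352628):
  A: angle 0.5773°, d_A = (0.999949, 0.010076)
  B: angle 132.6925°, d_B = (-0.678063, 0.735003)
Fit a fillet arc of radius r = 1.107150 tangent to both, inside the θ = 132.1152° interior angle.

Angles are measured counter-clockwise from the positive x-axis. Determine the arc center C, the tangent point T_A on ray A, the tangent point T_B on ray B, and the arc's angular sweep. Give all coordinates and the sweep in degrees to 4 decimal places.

bisector direction at 66.6349° = (0.396589,0.917996)
center distance |VC| = r/sin(θ/2) = 1.107150/sin(66.0576°) = 1.211385
C = V + |VC|·bis = (-27.2289,-18.2406)
T_A = V + ((C−V)·d_A)·d_A = V + 0.4916·d_A = (-27.2178,-19.3477)
T_B = V + ((C−V)·d_B)·d_B = V + 0.4916·d_B = (-28.0427,-18.9913)
sweep = 180° − θ = 47.8848°

center=(-27.2289,-18.2406) T_A=(-27.2178,-19.3477) T_B=(-28.0427,-18.9913) sweep=47.8848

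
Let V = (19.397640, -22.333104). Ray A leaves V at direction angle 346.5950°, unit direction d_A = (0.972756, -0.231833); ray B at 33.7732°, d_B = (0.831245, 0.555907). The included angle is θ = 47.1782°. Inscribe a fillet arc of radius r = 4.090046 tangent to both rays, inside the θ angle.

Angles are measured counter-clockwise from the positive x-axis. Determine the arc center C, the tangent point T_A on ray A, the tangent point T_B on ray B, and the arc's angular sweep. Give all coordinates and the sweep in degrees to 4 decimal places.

center=(29.4573,-20.5260) T_A=(28.5091,-24.5046) T_B=(27.1836,-17.1261) sweep=132.8218

bisector direction at 10.1841° = (0.984245,0.176812)
center distance |VC| = r/sin(θ/2) = 4.090046/sin(23.5891°) = 10.220651
C = V + |VC|·bis = (29.4573,-20.5260)
T_A = V + ((C−V)·d_A)·d_A = V + 9.3666·d_A = (28.5091,-24.5046)
T_B = V + ((C−V)·d_B)·d_B = V + 9.3666·d_B = (27.1836,-17.1261)
sweep = 180° − θ = 132.8218°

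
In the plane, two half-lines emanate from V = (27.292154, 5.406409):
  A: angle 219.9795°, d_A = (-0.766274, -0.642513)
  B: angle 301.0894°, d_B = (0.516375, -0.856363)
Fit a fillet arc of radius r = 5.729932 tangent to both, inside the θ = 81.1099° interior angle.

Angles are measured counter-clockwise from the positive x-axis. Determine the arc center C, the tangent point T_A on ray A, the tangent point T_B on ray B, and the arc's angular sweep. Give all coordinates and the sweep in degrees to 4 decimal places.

bisector direction at 260.5344° = (-0.164455,-0.986385)
center distance |VC| = r/sin(θ/2) = 5.729932/sin(40.5549°) = 8.812880
C = V + |VC|·bis = (25.8428,-3.2865)
T_A = V + ((C−V)·d_A)·d_A = V + 6.6959·d_A = (22.1613,1.1042)
T_B = V + ((C−V)·d_B)·d_B = V + 6.6959·d_B = (30.7497,-0.3277)
sweep = 180° − θ = 98.8901°

center=(25.8428,-3.2865) T_A=(22.1613,1.1042) T_B=(30.7497,-0.3277) sweep=98.8901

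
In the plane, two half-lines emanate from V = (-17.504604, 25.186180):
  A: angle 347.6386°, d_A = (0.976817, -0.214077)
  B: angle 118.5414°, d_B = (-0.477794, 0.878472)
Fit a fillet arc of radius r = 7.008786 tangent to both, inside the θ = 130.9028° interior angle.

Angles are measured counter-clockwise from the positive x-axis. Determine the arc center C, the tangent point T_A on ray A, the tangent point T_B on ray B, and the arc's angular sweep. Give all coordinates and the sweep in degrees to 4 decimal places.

bisector direction at 53.0900° = (0.600560,0.799580)
center distance |VC| = r/sin(θ/2) = 7.008786/sin(65.4514°) = 7.705272
C = V + |VC|·bis = (-12.8771,31.3472)
T_A = V + ((C−V)·d_A)·d_A = V + 3.2013·d_A = (-14.3775,24.5009)
T_B = V + ((C−V)·d_B)·d_B = V + 3.2013·d_B = (-19.0342,27.9984)
sweep = 180° − θ = 49.0972°

center=(-12.8771,31.3472) T_A=(-14.3775,24.5009) T_B=(-19.0342,27.9984) sweep=49.0972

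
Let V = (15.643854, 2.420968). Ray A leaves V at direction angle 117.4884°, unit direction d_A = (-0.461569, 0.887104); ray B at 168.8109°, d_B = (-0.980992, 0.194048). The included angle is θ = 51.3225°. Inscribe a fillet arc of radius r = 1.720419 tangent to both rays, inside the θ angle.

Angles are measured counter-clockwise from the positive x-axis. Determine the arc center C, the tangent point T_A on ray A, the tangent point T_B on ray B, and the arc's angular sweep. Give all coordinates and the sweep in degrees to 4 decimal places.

center=(12.4648,4.8036) T_A=(13.9910,5.5977) T_B=(12.1310,3.1158) sweep=128.6775

bisector direction at 143.1496° = (-0.800205,0.599727)
center distance |VC| = r/sin(θ/2) = 1.720419/sin(25.6612°) = 3.972799
C = V + |VC|·bis = (12.4648,4.8036)
T_A = V + ((C−V)·d_A)·d_A = V + 3.5810·d_A = (13.9910,5.5977)
T_B = V + ((C−V)·d_B)·d_B = V + 3.5810·d_B = (12.1310,3.1158)
sweep = 180° − θ = 128.6775°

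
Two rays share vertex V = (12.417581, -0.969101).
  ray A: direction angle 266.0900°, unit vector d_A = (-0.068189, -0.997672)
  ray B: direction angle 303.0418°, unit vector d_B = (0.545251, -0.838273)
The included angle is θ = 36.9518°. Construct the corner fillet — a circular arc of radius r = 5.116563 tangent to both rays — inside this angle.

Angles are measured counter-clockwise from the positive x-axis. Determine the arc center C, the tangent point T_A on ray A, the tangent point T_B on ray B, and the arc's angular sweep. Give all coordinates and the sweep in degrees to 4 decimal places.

bisector direction at 284.5659° = (0.251493,-0.967859)
center distance |VC| = r/sin(θ/2) = 5.116563/sin(18.4759°) = 16.145378
C = V + |VC|·bis = (16.4780,-16.5956)
T_A = V + ((C−V)·d_A)·d_A = V + 15.3132·d_A = (11.3734,-16.2467)
T_B = V + ((C−V)·d_B)·d_B = V + 15.3132·d_B = (20.7671,-13.8057)
sweep = 180° − θ = 143.0482°

center=(16.4780,-16.5956) T_A=(11.3734,-16.2467) T_B=(20.7671,-13.8057) sweep=143.0482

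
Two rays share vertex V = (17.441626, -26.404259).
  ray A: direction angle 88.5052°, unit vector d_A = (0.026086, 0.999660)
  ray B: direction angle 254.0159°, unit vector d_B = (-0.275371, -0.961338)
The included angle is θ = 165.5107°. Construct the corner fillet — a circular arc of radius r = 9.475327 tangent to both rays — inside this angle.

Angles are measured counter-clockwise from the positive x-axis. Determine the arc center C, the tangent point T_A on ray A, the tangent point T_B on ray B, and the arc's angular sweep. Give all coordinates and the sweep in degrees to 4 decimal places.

bisector direction at 171.2606° = (-0.988390,0.151941)
center distance |VC| = r/sin(θ/2) = 9.475327/sin(82.7554°) = 9.551580
C = V + |VC|·bis = (8.0009,-24.9530)
T_A = V + ((C−V)·d_A)·d_A = V + 1.2045·d_A = (17.4730,-25.2002)
T_B = V + ((C−V)·d_B)·d_B = V + 1.2045·d_B = (17.1099,-27.5622)
sweep = 180° − θ = 14.4893°

center=(8.0009,-24.9530) T_A=(17.4730,-25.2002) T_B=(17.1099,-27.5622) sweep=14.4893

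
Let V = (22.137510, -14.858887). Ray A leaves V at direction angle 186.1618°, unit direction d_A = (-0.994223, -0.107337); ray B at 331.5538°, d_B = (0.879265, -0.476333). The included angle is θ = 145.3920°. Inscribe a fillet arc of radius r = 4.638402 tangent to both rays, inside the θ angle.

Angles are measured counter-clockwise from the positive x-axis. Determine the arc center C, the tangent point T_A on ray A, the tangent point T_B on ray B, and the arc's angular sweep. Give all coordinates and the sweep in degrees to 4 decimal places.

center=(21.1987,-19.6256) T_A=(20.7008,-15.0140) T_B=(23.4081,-15.5472) sweep=34.6080

bisector direction at 258.8578° = (-0.193245,-0.981151)
center distance |VC| = r/sin(θ/2) = 4.638402/sin(72.6960°) = 4.858288
C = V + |VC|·bis = (21.1987,-19.6256)
T_A = V + ((C−V)·d_A)·d_A = V + 1.4451·d_A = (20.7008,-15.0140)
T_B = V + ((C−V)·d_B)·d_B = V + 1.4451·d_B = (23.4081,-15.5472)
sweep = 180° − θ = 34.6080°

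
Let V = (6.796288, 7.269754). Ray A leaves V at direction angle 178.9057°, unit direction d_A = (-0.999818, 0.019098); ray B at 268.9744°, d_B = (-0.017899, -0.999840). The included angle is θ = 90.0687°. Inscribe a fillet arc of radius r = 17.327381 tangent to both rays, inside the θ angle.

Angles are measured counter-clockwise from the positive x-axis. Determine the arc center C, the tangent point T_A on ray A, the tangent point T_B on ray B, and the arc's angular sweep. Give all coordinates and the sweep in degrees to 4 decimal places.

bisector direction at 223.9401° = (-0.720066,-0.693905)
center distance |VC| = r/sin(θ/2) = 17.327381/sin(45.0344°) = 24.489939
C = V + |VC|·bis = (-10.8381,-9.7239)
T_A = V + ((C−V)·d_A)·d_A = V + 17.3066·d_A = (-10.5072,7.6003)
T_B = V + ((C−V)·d_B)·d_B = V + 17.3066·d_B = (6.4865,-10.0341)
sweep = 180° − θ = 89.9313°

center=(-10.8381,-9.7239) T_A=(-10.5072,7.6003) T_B=(6.4865,-10.0341) sweep=89.9313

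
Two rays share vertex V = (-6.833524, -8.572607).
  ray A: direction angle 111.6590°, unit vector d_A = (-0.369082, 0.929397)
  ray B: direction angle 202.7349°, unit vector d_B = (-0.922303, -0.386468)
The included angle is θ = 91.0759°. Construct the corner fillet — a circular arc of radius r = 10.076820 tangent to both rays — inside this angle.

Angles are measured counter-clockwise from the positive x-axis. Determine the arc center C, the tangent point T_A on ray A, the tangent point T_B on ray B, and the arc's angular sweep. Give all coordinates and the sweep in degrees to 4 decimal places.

bisector direction at 157.1969° = (-0.921843,0.387565)
center distance |VC| = r/sin(θ/2) = 10.076820/sin(45.5380°) = 14.118838
C = V + |VC|·bis = (-19.8489,-3.1006)
T_A = V + ((C−V)·d_A)·d_A = V + 9.8894·d_A = (-10.4835,0.6185)
T_B = V + ((C−V)·d_B)·d_B = V + 9.8894·d_B = (-15.9545,-12.3945)
sweep = 180° − θ = 88.9241°

center=(-19.8489,-3.1006) T_A=(-10.4835,0.6185) T_B=(-15.9545,-12.3945) sweep=88.9241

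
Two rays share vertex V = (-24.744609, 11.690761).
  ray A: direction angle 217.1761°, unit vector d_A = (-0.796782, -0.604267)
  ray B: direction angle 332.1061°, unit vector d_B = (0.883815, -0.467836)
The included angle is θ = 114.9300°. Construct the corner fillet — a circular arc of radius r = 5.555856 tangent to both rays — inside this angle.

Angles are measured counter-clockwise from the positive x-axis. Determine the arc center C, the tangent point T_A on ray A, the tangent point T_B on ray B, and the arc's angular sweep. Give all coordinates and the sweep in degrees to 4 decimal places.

bisector direction at 274.6411° = (0.080914,-0.996721)
center distance |VC| = r/sin(θ/2) = 5.555856/sin(57.4650°) = 6.590083
C = V + |VC|·bis = (-24.2114,5.1223)
T_A = V + ((C−V)·d_A)·d_A = V + 3.5442·d_A = (-27.5686,9.5491)
T_B = V + ((C−V)·d_B)·d_B = V + 3.5442·d_B = (-21.6122,10.0326)
sweep = 180° − θ = 65.0700°

center=(-24.2114,5.1223) T_A=(-27.5686,9.5491) T_B=(-21.6122,10.0326) sweep=65.0700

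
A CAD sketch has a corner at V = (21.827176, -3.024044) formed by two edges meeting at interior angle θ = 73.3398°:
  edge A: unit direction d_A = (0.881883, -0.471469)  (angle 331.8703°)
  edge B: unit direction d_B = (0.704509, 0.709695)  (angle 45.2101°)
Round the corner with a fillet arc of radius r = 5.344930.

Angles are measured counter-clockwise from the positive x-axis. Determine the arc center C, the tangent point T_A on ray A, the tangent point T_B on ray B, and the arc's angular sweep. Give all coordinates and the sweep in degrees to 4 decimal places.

center=(30.6779,-1.6950) T_A=(28.1579,-6.4086) T_B=(26.8846,2.0706) sweep=106.6602

bisector direction at 8.5402° = (0.988912,0.148503)
center distance |VC| = r/sin(θ/2) = 5.344930/sin(36.6699°) = 8.949925
C = V + |VC|·bis = (30.6779,-1.6950)
T_A = V + ((C−V)·d_A)·d_A = V + 7.1786·d_A = (28.1579,-6.4086)
T_B = V + ((C−V)·d_B)·d_B = V + 7.1786·d_B = (26.8846,2.0706)
sweep = 180° − θ = 106.6602°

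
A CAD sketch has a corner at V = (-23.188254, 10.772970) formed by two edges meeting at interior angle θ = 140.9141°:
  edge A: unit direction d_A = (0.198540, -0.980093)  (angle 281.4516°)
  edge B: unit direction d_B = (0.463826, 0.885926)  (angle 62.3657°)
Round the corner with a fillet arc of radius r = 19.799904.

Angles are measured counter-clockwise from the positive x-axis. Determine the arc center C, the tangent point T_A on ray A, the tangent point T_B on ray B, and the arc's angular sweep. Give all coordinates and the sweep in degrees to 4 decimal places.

center=(-2.3871,7.8157) T_A=(-21.7929,3.8847) T_B=(-19.9284,16.9995) sweep=39.0859

bisector direction at 351.9087° = (0.990045,-0.140752)
center distance |VC| = r/sin(θ/2) = 19.799904/sin(70.4570°) = 21.010286
C = V + |VC|·bis = (-2.3871,7.8157)
T_A = V + ((C−V)·d_A)·d_A = V + 7.0282·d_A = (-21.7929,3.8847)
T_B = V + ((C−V)·d_B)·d_B = V + 7.0282·d_B = (-19.9284,16.9995)
sweep = 180° − θ = 39.0859°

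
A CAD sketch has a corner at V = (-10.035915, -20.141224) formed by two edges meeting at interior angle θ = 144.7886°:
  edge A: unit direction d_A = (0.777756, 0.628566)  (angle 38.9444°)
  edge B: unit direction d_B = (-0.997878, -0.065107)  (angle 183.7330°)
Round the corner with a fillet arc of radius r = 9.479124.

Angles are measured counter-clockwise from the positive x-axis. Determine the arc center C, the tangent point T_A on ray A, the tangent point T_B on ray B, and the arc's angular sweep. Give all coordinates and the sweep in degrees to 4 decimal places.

bisector direction at 111.3387° = (-0.363880,0.931446)
center distance |VC| = r/sin(θ/2) = 9.479124/sin(72.3943°) = 9.944939
C = V + |VC|·bis = (-13.6547,-10.8781)
T_A = V + ((C−V)·d_A)·d_A = V + 3.0080·d_A = (-7.6964,-18.2505)
T_B = V + ((C−V)·d_B)·d_B = V + 3.0080·d_B = (-13.0375,-20.3371)
sweep = 180° − θ = 35.2114°

center=(-13.6547,-10.8781) T_A=(-7.6964,-18.2505) T_B=(-13.0375,-20.3371) sweep=35.2114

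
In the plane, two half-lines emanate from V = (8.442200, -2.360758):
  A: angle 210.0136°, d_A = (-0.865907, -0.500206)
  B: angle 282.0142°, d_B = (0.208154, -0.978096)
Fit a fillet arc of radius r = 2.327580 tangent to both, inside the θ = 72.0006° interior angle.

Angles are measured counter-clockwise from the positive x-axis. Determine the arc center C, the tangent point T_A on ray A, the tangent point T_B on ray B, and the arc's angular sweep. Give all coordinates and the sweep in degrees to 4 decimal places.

center=(6.8324,-5.9787) T_A=(5.6682,-3.9632) T_B=(9.1090,-5.4942) sweep=107.9994

bisector direction at 246.0139° = (-0.406515,-0.913644)
center distance |VC| = r/sin(θ/2) = 2.327580/sin(36.0003°) = 3.959887
C = V + |VC|·bis = (6.8324,-5.9787)
T_A = V + ((C−V)·d_A)·d_A = V + 3.2036·d_A = (5.6682,-3.9632)
T_B = V + ((C−V)·d_B)·d_B = V + 3.2036·d_B = (9.1090,-5.4942)
sweep = 180° − θ = 107.9994°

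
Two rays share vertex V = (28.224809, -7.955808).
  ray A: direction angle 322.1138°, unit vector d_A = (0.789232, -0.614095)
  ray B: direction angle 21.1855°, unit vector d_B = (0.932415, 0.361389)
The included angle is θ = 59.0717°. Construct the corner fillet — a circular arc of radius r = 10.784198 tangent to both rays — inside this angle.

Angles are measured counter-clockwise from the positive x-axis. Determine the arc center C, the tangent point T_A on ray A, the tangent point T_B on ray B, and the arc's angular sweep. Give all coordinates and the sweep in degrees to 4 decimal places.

center=(49.8689,-11.1328) T_A=(43.2464,-19.6440) T_B=(45.9717,-1.0774) sweep=120.9283

bisector direction at 351.6497° = (0.989399,-0.145226)
center distance |VC| = r/sin(θ/2) = 10.784198/sin(29.5358°) = 21.876059
C = V + |VC|·bis = (49.8689,-11.1328)
T_A = V + ((C−V)·d_A)·d_A = V + 19.0332·d_A = (43.2464,-19.6440)
T_B = V + ((C−V)·d_B)·d_B = V + 19.0332·d_B = (45.9717,-1.0774)
sweep = 180° − θ = 120.9283°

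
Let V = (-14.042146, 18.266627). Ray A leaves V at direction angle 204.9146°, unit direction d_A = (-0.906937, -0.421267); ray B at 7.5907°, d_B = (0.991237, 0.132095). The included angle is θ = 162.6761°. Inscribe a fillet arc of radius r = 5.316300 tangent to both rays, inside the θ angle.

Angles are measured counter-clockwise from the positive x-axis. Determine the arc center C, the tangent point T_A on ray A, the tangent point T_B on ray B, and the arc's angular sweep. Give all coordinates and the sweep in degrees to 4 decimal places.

center=(-12.5371,13.1039) T_A=(-14.7767,17.9254) T_B=(-13.2393,18.3736) sweep=17.3239

bisector direction at 286.2527° = (0.279873,-0.960037)
center distance |VC| = r/sin(θ/2) = 5.316300/sin(81.3380°) = 5.377637
C = V + |VC|·bis = (-12.5371,13.1039)
T_A = V + ((C−V)·d_A)·d_A = V + 0.8099·d_A = (-14.7767,17.9254)
T_B = V + ((C−V)·d_B)·d_B = V + 0.8099·d_B = (-13.2393,18.3736)
sweep = 180° − θ = 17.3239°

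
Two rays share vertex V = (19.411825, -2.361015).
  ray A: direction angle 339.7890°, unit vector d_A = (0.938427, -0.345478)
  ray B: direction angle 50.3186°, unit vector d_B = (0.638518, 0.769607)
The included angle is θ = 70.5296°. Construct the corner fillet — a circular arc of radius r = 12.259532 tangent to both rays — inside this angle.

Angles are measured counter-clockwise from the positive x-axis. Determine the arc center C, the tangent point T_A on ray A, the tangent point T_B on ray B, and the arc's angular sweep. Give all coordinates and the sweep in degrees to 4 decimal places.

center=(39.9170,3.1540) T_A=(35.6816,-8.3507) T_B=(30.4820,10.9819) sweep=109.4704

bisector direction at 15.0538° = (0.965682,0.259726)
center distance |VC| = r/sin(θ/2) = 12.259532/sin(35.2648°) = 21.233917
C = V + |VC|·bis = (39.9170,3.1540)
T_A = V + ((C−V)·d_A)·d_A = V + 17.3373·d_A = (35.6816,-8.3507)
T_B = V + ((C−V)·d_B)·d_B = V + 17.3373·d_B = (30.4820,10.9819)
sweep = 180° − θ = 109.4704°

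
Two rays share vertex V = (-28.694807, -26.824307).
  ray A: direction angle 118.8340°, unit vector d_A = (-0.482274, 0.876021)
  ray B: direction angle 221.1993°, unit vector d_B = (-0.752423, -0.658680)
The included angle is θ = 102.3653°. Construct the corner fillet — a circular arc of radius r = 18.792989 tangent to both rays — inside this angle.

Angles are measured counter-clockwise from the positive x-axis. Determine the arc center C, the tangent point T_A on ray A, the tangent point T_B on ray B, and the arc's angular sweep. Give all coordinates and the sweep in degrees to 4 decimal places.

bisector direction at 170.0166° = (-0.984858,0.173362)
center distance |VC| = r/sin(θ/2) = 18.792989/sin(51.1827°) = 24.119916
C = V + |VC|·bis = (-52.4495,-22.6428)
T_A = V + ((C−V)·d_A)·d_A = V + 15.1193·d_A = (-35.9865,-13.5795)
T_B = V + ((C−V)·d_B)·d_B = V + 15.1193·d_B = (-40.0709,-36.7831)
sweep = 180° − θ = 77.6347°

center=(-52.4495,-22.6428) T_A=(-35.9865,-13.5795) T_B=(-40.0709,-36.7831) sweep=77.6347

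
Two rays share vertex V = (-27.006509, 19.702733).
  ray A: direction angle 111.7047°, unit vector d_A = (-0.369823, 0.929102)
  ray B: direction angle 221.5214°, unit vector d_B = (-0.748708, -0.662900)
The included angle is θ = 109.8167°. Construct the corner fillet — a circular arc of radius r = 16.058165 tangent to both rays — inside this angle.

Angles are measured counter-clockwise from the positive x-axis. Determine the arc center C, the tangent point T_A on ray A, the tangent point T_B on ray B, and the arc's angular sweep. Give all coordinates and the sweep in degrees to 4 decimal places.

center=(-46.0987,24.2465) T_A=(-31.1790,30.1852) T_B=(-35.4537,12.2237) sweep=70.1833

bisector direction at 166.6131° = (-0.972829,0.231526)
center distance |VC| = r/sin(θ/2) = 16.058165/sin(54.9083°) = 19.625406
C = V + |VC|·bis = (-46.0987,24.2465)
T_A = V + ((C−V)·d_A)·d_A = V + 11.2824·d_A = (-31.1790,30.1852)
T_B = V + ((C−V)·d_B)·d_B = V + 11.2824·d_B = (-35.4537,12.2237)
sweep = 180° − θ = 70.1833°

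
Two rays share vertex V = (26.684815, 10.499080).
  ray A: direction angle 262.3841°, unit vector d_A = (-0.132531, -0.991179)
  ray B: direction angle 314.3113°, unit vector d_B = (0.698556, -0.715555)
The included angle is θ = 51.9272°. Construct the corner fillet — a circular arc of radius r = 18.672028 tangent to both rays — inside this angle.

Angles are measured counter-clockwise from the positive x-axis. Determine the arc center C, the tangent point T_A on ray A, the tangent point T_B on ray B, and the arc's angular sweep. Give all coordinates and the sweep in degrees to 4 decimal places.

bisector direction at 288.3477° = (0.314783,-0.949164)
center distance |VC| = r/sin(θ/2) = 18.672028/sin(25.9636°) = 42.649670
C = V + |VC|·bis = (40.1102,-29.9824)
T_A = V + ((C−V)·d_A)·d_A = V + 38.3451·d_A = (21.6029,-27.5078)
T_B = V + ((C−V)·d_B)·d_B = V + 38.3451·d_B = (53.4711,-16.9390)
sweep = 180° − θ = 128.0728°

center=(40.1102,-29.9824) T_A=(21.6029,-27.5078) T_B=(53.4711,-16.9390) sweep=128.0728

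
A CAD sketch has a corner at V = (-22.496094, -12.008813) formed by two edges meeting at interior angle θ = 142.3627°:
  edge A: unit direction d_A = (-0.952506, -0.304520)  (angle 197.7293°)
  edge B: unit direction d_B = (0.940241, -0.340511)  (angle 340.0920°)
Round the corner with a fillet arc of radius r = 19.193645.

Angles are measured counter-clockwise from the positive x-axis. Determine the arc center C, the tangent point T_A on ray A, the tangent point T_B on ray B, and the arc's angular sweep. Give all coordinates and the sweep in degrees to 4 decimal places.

bisector direction at 268.9106° = (-0.019012,-0.999819)
center distance |VC| = r/sin(θ/2) = 19.193645/sin(71.1813°) = 20.277598
C = V + |VC|·bis = (-22.8816,-32.2827)
T_A = V + ((C−V)·d_A)·d_A = V + 6.5410·d_A = (-28.7265,-14.0007)
T_B = V + ((C−V)·d_B)·d_B = V + 6.5410·d_B = (-16.3460,-14.2361)
sweep = 180° − θ = 37.6373°

center=(-22.8816,-32.2827) T_A=(-28.7265,-14.0007) T_B=(-16.3460,-14.2361) sweep=37.6373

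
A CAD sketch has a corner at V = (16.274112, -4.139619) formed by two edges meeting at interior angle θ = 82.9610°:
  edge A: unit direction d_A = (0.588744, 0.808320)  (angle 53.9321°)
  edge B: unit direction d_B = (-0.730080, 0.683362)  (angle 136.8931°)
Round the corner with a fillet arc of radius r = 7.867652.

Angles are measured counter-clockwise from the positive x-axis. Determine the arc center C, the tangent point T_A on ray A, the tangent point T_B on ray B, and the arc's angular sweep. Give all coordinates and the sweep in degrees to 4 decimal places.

bisector direction at 95.4126° = (-0.094327,0.995541)
center distance |VC| = r/sin(θ/2) = 7.867652/sin(41.4805°) = 11.878120
C = V + |VC|·bis = (15.1537,7.6855)
T_A = V + ((C−V)·d_A)·d_A = V + 8.8989·d_A = (21.5133,3.0535)
T_B = V + ((C−V)·d_B)·d_B = V + 8.8989·d_B = (9.7772,1.9415)
sweep = 180° − θ = 97.0390°

center=(15.1537,7.6855) T_A=(21.5133,3.0535) T_B=(9.7772,1.9415) sweep=97.0390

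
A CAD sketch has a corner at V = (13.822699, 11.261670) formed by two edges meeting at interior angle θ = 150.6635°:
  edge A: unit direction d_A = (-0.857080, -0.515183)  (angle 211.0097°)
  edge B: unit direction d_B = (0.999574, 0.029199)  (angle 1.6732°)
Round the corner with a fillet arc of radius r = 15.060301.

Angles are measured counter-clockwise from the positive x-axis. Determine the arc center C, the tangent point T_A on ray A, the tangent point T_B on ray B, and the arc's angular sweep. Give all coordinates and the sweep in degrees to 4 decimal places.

bisector direction at 286.3415° = (0.281361,-0.959602)
center distance |VC| = r/sin(θ/2) = 15.060301/sin(75.3317°) = 15.567679
C = V + |VC|·bis = (18.2028,-3.6771)
T_A = V + ((C−V)·d_A)·d_A = V + 3.9421·d_A = (10.4440,9.2308)
T_B = V + ((C−V)·d_B)·d_B = V + 3.9421·d_B = (17.7631,11.3768)
sweep = 180° − θ = 29.3365°

center=(18.2028,-3.6771) T_A=(10.4440,9.2308) T_B=(17.7631,11.3768) sweep=29.3365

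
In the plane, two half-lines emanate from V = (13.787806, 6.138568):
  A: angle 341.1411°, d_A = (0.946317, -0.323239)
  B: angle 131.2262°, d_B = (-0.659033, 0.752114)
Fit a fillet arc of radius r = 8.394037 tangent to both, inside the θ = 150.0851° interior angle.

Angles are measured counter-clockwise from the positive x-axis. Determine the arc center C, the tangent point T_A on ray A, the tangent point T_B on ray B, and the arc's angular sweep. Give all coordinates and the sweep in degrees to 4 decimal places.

center=(18.6232,13.3571) T_A=(15.9099,5.4137) T_B=(12.3099,7.8252) sweep=29.9149

bisector direction at 56.1837° = (0.556533,0.830826)
center distance |VC| = r/sin(θ/2) = 8.394037/sin(75.0426°) = 8.688420
C = V + |VC|·bis = (18.6232,13.3571)
T_A = V + ((C−V)·d_A)·d_A = V + 2.2425·d_A = (15.9099,5.4137)
T_B = V + ((C−V)·d_B)·d_B = V + 2.2425·d_B = (12.3099,7.8252)
sweep = 180° − θ = 29.9149°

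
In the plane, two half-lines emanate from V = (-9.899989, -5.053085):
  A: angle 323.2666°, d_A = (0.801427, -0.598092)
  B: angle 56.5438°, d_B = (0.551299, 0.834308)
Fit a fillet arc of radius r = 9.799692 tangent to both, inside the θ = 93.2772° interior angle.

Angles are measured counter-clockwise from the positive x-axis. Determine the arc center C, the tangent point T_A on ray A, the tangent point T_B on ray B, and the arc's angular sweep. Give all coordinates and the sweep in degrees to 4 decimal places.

center=(3.3780,-2.7345) T_A=(-2.4831,-10.5882) T_B=(-4.7979,2.6681) sweep=86.7228

bisector direction at 9.9052° = (0.985094,0.172019)
center distance |VC| = r/sin(θ/2) = 9.799692/sin(46.6386°) = 13.478938
C = V + |VC|·bis = (3.3780,-2.7345)
T_A = V + ((C−V)·d_A)·d_A = V + 9.2546·d_A = (-2.4831,-10.5882)
T_B = V + ((C−V)·d_B)·d_B = V + 9.2546·d_B = (-4.7979,2.6681)
sweep = 180° − θ = 86.7228°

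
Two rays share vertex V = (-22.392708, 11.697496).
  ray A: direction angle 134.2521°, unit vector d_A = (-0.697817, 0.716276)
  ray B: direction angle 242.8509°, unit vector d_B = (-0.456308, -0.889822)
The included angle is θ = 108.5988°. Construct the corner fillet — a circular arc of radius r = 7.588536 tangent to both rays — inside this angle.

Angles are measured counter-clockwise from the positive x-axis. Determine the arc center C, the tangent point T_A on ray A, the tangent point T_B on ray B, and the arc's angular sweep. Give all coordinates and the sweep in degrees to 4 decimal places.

bisector direction at 188.5515° = (-0.988883,-0.148698)
center distance |VC| = r/sin(θ/2) = 7.588536/sin(54.2994°) = 9.344597
C = V + |VC|·bis = (-31.6334,10.3080)
T_A = V + ((C−V)·d_A)·d_A = V + 5.4530·d_A = (-26.1979,15.6034)
T_B = V + ((C−V)·d_B)·d_B = V + 5.4530·d_B = (-24.8810,6.8453)
sweep = 180° − θ = 71.4012°

center=(-31.6334,10.3080) T_A=(-26.1979,15.6034) T_B=(-24.8810,6.8453) sweep=71.4012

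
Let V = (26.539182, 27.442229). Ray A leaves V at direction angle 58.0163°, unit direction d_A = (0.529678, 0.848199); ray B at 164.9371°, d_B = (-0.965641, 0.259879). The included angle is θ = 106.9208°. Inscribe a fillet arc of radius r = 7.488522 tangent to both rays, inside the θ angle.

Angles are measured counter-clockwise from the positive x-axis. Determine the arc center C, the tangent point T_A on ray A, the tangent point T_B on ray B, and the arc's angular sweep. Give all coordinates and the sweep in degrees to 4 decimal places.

bisector direction at 111.4767° = (-0.366123,0.930567)
center distance |VC| = r/sin(θ/2) = 7.488522/sin(53.4604°) = 9.320510
C = V + |VC|·bis = (23.1267,36.1156)
T_A = V + ((C−V)·d_A)·d_A = V + 5.5492·d_A = (29.4785,32.1491)
T_B = V + ((C−V)·d_B)·d_B = V + 5.5492·d_B = (21.1806,28.8844)
sweep = 180° − θ = 73.0792°

center=(23.1267,36.1156) T_A=(29.4785,32.1491) T_B=(21.1806,28.8844) sweep=73.0792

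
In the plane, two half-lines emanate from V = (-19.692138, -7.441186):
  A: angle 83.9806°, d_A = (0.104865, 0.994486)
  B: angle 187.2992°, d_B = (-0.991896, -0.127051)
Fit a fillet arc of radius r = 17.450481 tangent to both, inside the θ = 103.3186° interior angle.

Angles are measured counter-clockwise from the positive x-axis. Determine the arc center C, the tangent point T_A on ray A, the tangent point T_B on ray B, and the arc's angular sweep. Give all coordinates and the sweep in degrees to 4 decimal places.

bisector direction at 135.6399° = (-0.714960,0.699166)
center distance |VC| = r/sin(θ/2) = 17.450481/sin(51.6593°) = 22.248734
C = V + |VC|·bis = (-35.5991,8.1144)
T_A = V + ((C−V)·d_A)·d_A = V + 13.8017·d_A = (-18.2448,6.2844)
T_B = V + ((C−V)·d_B)·d_B = V + 13.8017·d_B = (-33.3820,-9.1947)
sweep = 180° − θ = 76.6814°

center=(-35.5991,8.1144) T_A=(-18.2448,6.2844) T_B=(-33.3820,-9.1947) sweep=76.6814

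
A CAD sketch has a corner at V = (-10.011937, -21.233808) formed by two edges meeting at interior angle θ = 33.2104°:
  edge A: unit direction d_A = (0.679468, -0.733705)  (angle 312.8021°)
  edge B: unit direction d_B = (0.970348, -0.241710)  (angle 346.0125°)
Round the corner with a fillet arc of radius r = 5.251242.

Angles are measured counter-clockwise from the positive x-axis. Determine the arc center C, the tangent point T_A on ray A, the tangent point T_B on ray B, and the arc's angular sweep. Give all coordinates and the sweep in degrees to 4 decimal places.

bisector direction at 329.4073° = (0.860807,-0.508932)
center distance |VC| = r/sin(θ/2) = 5.251242/sin(16.6052°) = 18.375420
C = V + |VC|·bis = (5.8058,-30.5856)
T_A = V + ((C−V)·d_A)·d_A = V + 17.6091·d_A = (1.9529,-34.1537)
T_B = V + ((C−V)·d_B)·d_B = V + 17.6091·d_B = (7.0750,-25.4901)
sweep = 180° − θ = 146.7896°

center=(5.8058,-30.5856) T_A=(1.9529,-34.1537) T_B=(7.0750,-25.4901) sweep=146.7896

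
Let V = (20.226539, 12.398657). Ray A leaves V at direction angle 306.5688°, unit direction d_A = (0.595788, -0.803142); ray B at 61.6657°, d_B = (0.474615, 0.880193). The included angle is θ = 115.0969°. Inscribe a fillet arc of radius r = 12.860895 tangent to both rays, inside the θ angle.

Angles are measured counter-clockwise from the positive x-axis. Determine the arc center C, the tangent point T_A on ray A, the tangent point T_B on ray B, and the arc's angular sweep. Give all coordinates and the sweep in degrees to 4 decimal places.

center=(35.4280,13.4929) T_A=(25.0989,5.8306) T_B=(24.1079,19.5969) sweep=64.9031

bisector direction at 4.1173° = (0.997419,0.071798)
center distance |VC| = r/sin(θ/2) = 12.860895/sin(57.5485°) = 15.240817
C = V + |VC|·bis = (35.4280,13.4929)
T_A = V + ((C−V)·d_A)·d_A = V + 8.1780·d_A = (25.0989,5.8306)
T_B = V + ((C−V)·d_B)·d_B = V + 8.1780·d_B = (24.1079,19.5969)
sweep = 180° − θ = 64.9031°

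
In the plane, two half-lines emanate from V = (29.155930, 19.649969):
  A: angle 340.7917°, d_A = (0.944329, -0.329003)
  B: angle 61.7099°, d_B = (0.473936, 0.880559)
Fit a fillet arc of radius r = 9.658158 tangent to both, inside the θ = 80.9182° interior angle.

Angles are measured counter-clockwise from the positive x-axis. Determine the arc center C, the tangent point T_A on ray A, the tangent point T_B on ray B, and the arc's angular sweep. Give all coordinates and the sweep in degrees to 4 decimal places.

bisector direction at 21.2508° = (0.932003,0.362451)
center distance |VC| = r/sin(θ/2) = 9.658158/sin(40.4591°) = 14.883776
C = V + |VC|·bis = (43.0277,25.0446)
T_A = V + ((C−V)·d_A)·d_A = V + 11.3246·d_A = (39.8501,15.9241)
T_B = V + ((C−V)·d_B)·d_B = V + 11.3246·d_B = (34.5231,29.6220)
sweep = 180° − θ = 99.0818°

center=(43.0277,25.0446) T_A=(39.8501,15.9241) T_B=(34.5231,29.6220) sweep=99.0818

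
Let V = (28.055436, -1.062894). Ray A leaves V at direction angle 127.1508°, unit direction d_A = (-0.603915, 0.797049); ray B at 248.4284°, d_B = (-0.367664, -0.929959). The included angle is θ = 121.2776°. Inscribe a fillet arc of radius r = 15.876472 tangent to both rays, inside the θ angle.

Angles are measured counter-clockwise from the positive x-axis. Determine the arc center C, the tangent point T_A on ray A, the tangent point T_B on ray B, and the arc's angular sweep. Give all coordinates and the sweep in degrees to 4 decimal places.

center=(10.0071,-3.5319) T_A=(22.6614,6.0562) T_B=(24.7715,-9.3691) sweep=58.7224

bisector direction at 187.7896° = (-0.990772,-0.135536)
center distance |VC| = r/sin(θ/2) = 15.876472/sin(60.6388°) = 18.216447
C = V + |VC|·bis = (10.0071,-3.5319)
T_A = V + ((C−V)·d_A)·d_A = V + 8.9318·d_A = (22.6614,6.0562)
T_B = V + ((C−V)·d_B)·d_B = V + 8.9318·d_B = (24.7715,-9.3691)
sweep = 180° − θ = 58.7224°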